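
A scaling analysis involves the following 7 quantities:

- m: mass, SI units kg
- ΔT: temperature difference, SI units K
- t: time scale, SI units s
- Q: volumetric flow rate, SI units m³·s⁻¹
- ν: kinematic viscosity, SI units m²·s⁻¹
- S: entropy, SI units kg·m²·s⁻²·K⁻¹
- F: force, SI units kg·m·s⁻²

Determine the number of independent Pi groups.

3

There are 7 variables and 4 base dimensions (M, L, T, Θ).
The dimension matrix has rank 4.
Independent dimensionless groups: 7 − 4 = 3.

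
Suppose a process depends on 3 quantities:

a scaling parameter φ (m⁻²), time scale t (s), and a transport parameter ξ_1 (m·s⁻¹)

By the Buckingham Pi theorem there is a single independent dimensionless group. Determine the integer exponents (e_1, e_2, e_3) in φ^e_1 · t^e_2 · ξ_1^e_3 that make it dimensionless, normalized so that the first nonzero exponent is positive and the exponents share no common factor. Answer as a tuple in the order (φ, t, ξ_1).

(1, 2, 2)

L: e_1·(-2) + e_2·(0) + e_3·(1) = 0
T: e_1·(0) + e_2·(1) + e_3·(-1) = 0
Solving this homogeneous linear system for the smallest-integer solution (first nonzero entry positive) gives (1, 2, 2).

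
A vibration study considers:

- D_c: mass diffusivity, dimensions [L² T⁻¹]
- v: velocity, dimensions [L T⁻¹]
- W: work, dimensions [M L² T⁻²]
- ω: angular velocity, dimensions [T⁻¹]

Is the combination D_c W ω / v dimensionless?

no

Sum the exponent of each base dimension across the product:
  M: [D_c]_M − [v]_M + [W]_M + [ω]_M = (0) − (0) + (1) + (0) = 1
  L: [D_c]_L − [v]_L + [W]_L + [ω]_L = (2) − (1) + (2) + (0) = 3
  T: [D_c]_T − [v]_T + [W]_T + [ω]_T = (-1) − (-1) + (-2) + (-1) = -3
Net dimensions [M L³ T⁻³] ≠ [1] — not dimensionless.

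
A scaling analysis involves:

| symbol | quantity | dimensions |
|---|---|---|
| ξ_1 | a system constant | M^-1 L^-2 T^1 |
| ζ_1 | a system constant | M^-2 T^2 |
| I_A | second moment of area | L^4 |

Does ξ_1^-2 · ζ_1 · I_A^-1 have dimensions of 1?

Sum the exponent of each base dimension across the product:
  M: −2·[ξ_1]_M + [ζ_1]_M − [I_A]_M = −2·(-1) + (-2) − (0) = 0
  L: −2·[ξ_1]_L + [ζ_1]_L − [I_A]_L = −2·(-2) + (0) − (4) = 0
  T: −2·[ξ_1]_T + [ζ_1]_T − [I_A]_T = −2·(1) + (2) − (0) = 0
All base exponents vanish — dimensionless.

yes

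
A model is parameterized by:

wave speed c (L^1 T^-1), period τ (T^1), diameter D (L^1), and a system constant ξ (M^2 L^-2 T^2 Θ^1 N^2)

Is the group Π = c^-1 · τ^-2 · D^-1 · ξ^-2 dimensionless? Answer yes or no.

no

Sum the exponent of each base dimension across the product:
  M: −[c]_M − 2·[τ]_M − [D]_M − 2·[ξ]_M = −(0) − 2·(0) − (0) − 2·(2) = -4
  L: −[c]_L − 2·[τ]_L − [D]_L − 2·[ξ]_L = −(1) − 2·(0) − (1) − 2·(-2) = 2
  T: −[c]_T − 2·[τ]_T − [D]_T − 2·[ξ]_T = −(-1) − 2·(1) − (0) − 2·(2) = -5
  Θ: −[c]_Θ − 2·[τ]_Θ − [D]_Θ − 2·[ξ]_Θ = −(0) − 2·(0) − (0) − 2·(1) = -2
  N: −[c]_N − 2·[τ]_N − [D]_N − 2·[ξ]_N = −(0) − 2·(0) − (0) − 2·(2) = -4
Net dimensions [M⁻⁴ L² T⁻⁵ Θ⁻² N⁻⁴] ≠ [1] — not dimensionless.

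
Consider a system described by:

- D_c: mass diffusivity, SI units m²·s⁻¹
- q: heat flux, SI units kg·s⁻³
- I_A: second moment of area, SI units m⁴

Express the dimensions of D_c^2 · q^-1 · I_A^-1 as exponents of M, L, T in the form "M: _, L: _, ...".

M: -1, L: 0, T: 1

Collect each base-dimension exponent across the product:
  M: 2·(0) − (1) − (0) = -1
  L: 2·(2) − (0) − (4) = 0
  T: 2·(-1) − (-3) − (0) = 1
So the dimensions are [M⁻¹ T].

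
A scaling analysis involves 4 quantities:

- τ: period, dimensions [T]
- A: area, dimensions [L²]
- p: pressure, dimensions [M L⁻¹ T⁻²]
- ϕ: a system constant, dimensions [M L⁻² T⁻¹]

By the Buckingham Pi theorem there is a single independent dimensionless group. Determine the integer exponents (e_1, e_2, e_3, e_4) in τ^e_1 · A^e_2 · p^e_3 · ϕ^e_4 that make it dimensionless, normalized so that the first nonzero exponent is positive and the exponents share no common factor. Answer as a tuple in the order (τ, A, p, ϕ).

M: e_1·(0) + e_2·(0) + e_3·(1) + e_4·(1) = 0
L: e_1·(0) + e_2·(2) + e_3·(-1) + e_4·(-2) = 0
T: e_1·(1) + e_2·(0) + e_3·(-2) + e_4·(-1) = 0
Solving this homogeneous linear system for the smallest-integer solution (first nonzero entry positive) gives (2, -1, 2, -2).

(2, -1, 2, -2)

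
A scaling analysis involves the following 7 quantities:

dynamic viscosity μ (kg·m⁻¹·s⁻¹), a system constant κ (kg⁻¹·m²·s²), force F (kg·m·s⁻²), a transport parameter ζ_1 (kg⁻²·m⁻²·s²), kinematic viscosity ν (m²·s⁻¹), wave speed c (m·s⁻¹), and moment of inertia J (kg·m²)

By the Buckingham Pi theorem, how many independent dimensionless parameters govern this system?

There are 7 variables and 3 base dimensions (M, L, T).
The dimension matrix has rank 3.
Independent dimensionless groups: 7 − 3 = 4.

4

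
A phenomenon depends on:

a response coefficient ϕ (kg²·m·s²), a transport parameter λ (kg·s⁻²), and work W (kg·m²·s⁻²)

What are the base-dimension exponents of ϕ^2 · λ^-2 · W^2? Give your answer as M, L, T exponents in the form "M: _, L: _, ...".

Collect each base-dimension exponent across the product:
  M: 2·(2) − 2·(1) + 2·(1) = 4
  L: 2·(1) − 2·(0) + 2·(2) = 6
  T: 2·(2) − 2·(-2) + 2·(-2) = 4
So the dimensions are [M⁴ L⁶ T⁴].

M: 4, L: 6, T: 4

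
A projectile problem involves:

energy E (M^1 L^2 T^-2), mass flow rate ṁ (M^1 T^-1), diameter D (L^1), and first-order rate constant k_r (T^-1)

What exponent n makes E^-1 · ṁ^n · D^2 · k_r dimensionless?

Balance the M exponent: (1)·n from ṁ, plus −(1) + 2·(0) + (0) = -1 from the rest, must sum to zero.
n − 1 = 0, so n = 1.

1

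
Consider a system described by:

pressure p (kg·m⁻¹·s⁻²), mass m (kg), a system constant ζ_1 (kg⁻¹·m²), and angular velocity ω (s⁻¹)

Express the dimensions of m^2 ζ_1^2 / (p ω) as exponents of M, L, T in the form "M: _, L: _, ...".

M: -1, L: 5, T: 3

Collect each base-dimension exponent across the product:
  M: −(1) + 2·(1) + 2·(-1) − (0) = -1
  L: −(-1) + 2·(0) + 2·(2) − (0) = 5
  T: −(-2) + 2·(0) + 2·(0) − (-1) = 3
So the dimensions are [M⁻¹ L⁵ T³].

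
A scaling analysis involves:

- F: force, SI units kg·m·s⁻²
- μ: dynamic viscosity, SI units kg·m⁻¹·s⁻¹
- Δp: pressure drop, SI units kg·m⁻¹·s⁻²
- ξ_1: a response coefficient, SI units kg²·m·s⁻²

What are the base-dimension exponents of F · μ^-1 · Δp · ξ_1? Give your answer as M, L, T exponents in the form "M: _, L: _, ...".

M: 3, L: 2, T: -5

Collect each base-dimension exponent across the product:
  M: (1) − (1) + (1) + (2) = 3
  L: (1) − (-1) + (-1) + (1) = 2
  T: (-2) − (-1) + (-2) + (-2) = -5
So the dimensions are [M³ L² T⁻⁵].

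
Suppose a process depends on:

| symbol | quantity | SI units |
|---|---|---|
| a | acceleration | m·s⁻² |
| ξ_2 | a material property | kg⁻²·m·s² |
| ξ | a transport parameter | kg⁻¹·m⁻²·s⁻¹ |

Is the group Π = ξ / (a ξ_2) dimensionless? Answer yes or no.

Sum the exponent of each base dimension across the product:
  M: −[a]_M − [ξ_2]_M + [ξ]_M = −(0) − (-2) + (-1) = 1
  L: −[a]_L − [ξ_2]_L + [ξ]_L = −(1) − (1) + (-2) = -4
  T: −[a]_T − [ξ_2]_T + [ξ]_T = −(-2) − (2) + (-1) = -1
Net dimensions [M L⁻⁴ T⁻¹] ≠ [1] — not dimensionless.

no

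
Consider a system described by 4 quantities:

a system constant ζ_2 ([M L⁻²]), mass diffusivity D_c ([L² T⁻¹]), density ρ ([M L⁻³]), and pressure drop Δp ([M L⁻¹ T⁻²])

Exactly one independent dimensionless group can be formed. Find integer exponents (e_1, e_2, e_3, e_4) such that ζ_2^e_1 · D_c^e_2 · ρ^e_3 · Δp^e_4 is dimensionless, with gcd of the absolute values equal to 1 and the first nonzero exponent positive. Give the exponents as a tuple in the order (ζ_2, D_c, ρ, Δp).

M: e_1·(1) + e_2·(0) + e_3·(1) + e_4·(1) = 0
L: e_1·(-2) + e_2·(2) + e_3·(-3) + e_4·(-1) = 0
T: e_1·(0) + e_2·(-1) + e_3·(0) + e_4·(-2) = 0
Solving this homogeneous linear system for the smallest-integer solution (first nonzero entry positive) gives (2, -2, -3, 1).

(2, -2, -3, 1)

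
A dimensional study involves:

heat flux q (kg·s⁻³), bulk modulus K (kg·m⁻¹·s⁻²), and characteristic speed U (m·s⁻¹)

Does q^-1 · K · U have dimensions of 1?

Sum the exponent of each base dimension across the product:
  M: −[q]_M + [K]_M + [U]_M = −(1) + (1) + (0) = 0
  L: −[q]_L + [K]_L + [U]_L = −(0) + (-1) + (1) = 0
  T: −[q]_T + [K]_T + [U]_T = −(-3) + (-2) + (-1) = 0
All base exponents vanish — dimensionless.

yes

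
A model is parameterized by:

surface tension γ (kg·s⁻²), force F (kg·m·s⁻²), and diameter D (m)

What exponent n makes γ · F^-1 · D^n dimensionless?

Balance the L exponent: (1)·n from D, plus (0) − (1) = -1 from the rest, must sum to zero.
n − 1 = 0, so n = 1.

1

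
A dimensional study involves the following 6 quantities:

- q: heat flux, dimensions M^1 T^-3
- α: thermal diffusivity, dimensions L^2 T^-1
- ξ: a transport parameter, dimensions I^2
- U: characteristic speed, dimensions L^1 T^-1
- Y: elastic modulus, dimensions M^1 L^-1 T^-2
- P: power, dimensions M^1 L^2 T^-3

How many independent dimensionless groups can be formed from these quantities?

There are 6 variables and 4 base dimensions (M, L, T, I).
The dimension matrix has rank 4.
Independent dimensionless groups: 6 − 4 = 2.

2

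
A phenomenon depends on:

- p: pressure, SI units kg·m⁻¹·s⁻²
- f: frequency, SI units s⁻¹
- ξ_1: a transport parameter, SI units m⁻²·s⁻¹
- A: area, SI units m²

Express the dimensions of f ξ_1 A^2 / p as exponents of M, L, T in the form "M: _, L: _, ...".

Collect each base-dimension exponent across the product:
  M: −(1) + (0) + (0) + 2·(0) = -1
  L: −(-1) + (0) + (-2) + 2·(2) = 3
  T: −(-2) + (-1) + (-1) + 2·(0) = 0
So the dimensions are [M⁻¹ L³].

M: -1, L: 3, T: 0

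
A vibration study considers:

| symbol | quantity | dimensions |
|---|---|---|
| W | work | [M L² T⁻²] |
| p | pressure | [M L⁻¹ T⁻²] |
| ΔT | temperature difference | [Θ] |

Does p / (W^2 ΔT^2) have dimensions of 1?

Sum the exponent of each base dimension across the product:
  M: −2·[W]_M + [p]_M − 2·[ΔT]_M = −2·(1) + (1) − 2·(0) = -1
  L: −2·[W]_L + [p]_L − 2·[ΔT]_L = −2·(2) + (-1) − 2·(0) = -5
  T: −2·[W]_T + [p]_T − 2·[ΔT]_T = −2·(-2) + (-2) − 2·(0) = 2
  Θ: −2·[W]_Θ + [p]_Θ − 2·[ΔT]_Θ = −2·(0) + (0) − 2·(1) = -2
Net dimensions [M⁻¹ L⁻⁵ T² Θ⁻²] ≠ [1] — not dimensionless.

no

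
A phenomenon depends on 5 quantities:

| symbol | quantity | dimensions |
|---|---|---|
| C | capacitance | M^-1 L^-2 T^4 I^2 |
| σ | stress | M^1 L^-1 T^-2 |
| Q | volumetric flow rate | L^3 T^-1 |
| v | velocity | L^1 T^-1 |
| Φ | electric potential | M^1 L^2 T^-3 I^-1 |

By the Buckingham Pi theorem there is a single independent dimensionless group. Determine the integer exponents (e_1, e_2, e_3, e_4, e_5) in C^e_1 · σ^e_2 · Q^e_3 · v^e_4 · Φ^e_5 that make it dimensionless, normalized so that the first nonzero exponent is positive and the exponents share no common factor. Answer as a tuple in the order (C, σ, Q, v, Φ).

(2, -2, -3, 3, 4)

M: e_1·(-1) + e_2·(1) + e_3·(0) + e_4·(0) + e_5·(1) = 0
L: e_1·(-2) + e_2·(-1) + e_3·(3) + e_4·(1) + e_5·(2) = 0
T: e_1·(4) + e_2·(-2) + e_3·(-1) + e_4·(-1) + e_5·(-3) = 0
I: e_1·(2) + e_2·(0) + e_3·(0) + e_4·(0) + e_5·(-1) = 0
Solving this homogeneous linear system for the smallest-integer solution (first nonzero entry positive) gives (2, -2, -3, 3, 4).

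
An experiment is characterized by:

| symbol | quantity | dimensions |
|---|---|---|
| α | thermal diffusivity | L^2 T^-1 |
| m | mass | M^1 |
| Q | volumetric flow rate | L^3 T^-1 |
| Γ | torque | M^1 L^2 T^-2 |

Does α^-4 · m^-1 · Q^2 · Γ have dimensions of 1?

Sum the exponent of each base dimension across the product:
  M: −4·[α]_M − [m]_M + 2·[Q]_M + [Γ]_M = −4·(0) − (1) + 2·(0) + (1) = 0
  L: −4·[α]_L − [m]_L + 2·[Q]_L + [Γ]_L = −4·(2) − (0) + 2·(3) + (2) = 0
  T: −4·[α]_T − [m]_T + 2·[Q]_T + [Γ]_T = −4·(-1) − (0) + 2·(-1) + (-2) = 0
All base exponents vanish — dimensionless.

yes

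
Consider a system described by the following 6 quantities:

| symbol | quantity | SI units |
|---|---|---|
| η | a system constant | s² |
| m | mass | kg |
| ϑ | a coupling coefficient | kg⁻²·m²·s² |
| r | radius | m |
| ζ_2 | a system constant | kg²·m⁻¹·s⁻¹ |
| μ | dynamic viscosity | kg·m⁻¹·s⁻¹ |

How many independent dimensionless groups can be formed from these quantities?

There are 6 variables and 3 base dimensions (M, L, T).
The dimension matrix has rank 3.
Independent dimensionless groups: 6 − 3 = 3.

3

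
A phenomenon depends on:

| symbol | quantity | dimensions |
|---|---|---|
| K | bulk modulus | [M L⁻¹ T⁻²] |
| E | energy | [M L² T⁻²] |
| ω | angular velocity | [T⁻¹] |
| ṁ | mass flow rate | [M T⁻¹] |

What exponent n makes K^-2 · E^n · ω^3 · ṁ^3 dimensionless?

Balance the M exponent: (1)·n from E, plus −2·(1) + 3·(0) + 3·(1) = 1 from the rest, must sum to zero.
n + 1 = 0, so n = -1.

-1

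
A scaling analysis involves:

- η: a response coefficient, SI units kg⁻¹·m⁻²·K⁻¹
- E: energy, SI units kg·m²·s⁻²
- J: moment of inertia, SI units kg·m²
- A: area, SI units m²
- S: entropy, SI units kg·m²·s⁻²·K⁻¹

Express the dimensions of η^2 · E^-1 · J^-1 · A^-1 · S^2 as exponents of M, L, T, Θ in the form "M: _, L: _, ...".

M: -2, L: -6, T: -2, Θ: -4

Collect each base-dimension exponent across the product:
  M: 2·(-1) − (1) − (1) − (0) + 2·(1) = -2
  L: 2·(-2) − (2) − (2) − (2) + 2·(2) = -6
  T: 2·(0) − (-2) − (0) − (0) + 2·(-2) = -2
  Θ: 2·(-1) − (0) − (0) − (0) + 2·(-1) = -4
So the dimensions are [M⁻² L⁻⁶ T⁻² Θ⁻⁴].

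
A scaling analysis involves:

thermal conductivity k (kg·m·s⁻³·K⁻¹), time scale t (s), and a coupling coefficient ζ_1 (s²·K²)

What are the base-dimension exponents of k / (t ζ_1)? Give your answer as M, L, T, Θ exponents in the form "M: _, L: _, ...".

M: 1, L: 1, T: -6, Θ: -3

Collect each base-dimension exponent across the product:
  M: (1) − (0) − (0) = 1
  L: (1) − (0) − (0) = 1
  T: (-3) − (1) − (2) = -6
  Θ: (-1) − (0) − (2) = -3
So the dimensions are [M L T⁻⁶ Θ⁻³].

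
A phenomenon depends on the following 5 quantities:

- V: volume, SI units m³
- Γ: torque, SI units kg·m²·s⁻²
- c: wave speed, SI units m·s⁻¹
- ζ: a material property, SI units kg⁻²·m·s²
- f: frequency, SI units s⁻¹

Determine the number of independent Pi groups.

2

There are 5 variables and 3 base dimensions (M, L, T).
The dimension matrix has rank 3.
Independent dimensionless groups: 5 − 3 = 2.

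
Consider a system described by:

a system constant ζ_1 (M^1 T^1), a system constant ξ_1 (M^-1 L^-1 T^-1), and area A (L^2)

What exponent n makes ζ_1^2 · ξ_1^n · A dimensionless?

2

Balance the M exponent: (-1)·n from ξ_1, plus 2·(1) + (0) = 2 from the rest, must sum to zero.
−n + 2 = 0, so n = 2.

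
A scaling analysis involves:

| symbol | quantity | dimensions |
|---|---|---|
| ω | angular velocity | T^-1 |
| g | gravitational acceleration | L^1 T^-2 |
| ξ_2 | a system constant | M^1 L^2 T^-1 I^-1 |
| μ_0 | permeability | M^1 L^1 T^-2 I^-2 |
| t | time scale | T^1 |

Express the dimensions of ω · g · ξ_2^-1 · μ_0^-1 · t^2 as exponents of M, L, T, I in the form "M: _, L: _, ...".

Collect each base-dimension exponent across the product:
  M: (0) + (0) − (1) − (1) + 2·(0) = -2
  L: (0) + (1) − (2) − (1) + 2·(0) = -2
  T: (-1) + (-2) − (-1) − (-2) + 2·(1) = 2
  I: (0) + (0) − (-1) − (-2) + 2·(0) = 3
So the dimensions are [M⁻² L⁻² T² I³].

M: -2, L: -2, T: 2, I: 3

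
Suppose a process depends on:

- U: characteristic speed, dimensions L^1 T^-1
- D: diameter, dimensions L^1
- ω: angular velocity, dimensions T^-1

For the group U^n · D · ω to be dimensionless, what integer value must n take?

-1

Balance the L exponent: (1)·n from U, plus (1) + (0) = 1 from the rest, must sum to zero.
n + 1 = 0, so n = -1.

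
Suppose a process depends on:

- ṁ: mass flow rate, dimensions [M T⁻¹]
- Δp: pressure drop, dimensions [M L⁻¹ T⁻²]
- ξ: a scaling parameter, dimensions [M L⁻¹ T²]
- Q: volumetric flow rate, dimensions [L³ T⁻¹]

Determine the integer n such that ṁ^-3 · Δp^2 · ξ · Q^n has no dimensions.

1

Balance the L exponent: (3)·n from Q, plus −3·(0) + 2·(-1) + (-1) = -3 from the rest, must sum to zero.
3n − 3 = 0, so n = 1.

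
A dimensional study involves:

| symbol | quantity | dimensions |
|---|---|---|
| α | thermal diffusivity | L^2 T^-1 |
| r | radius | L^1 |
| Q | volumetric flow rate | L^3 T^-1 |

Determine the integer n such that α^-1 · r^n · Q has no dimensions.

-1

Balance the L exponent: (1)·n from r, plus −(2) + (3) = 1 from the rest, must sum to zero.
n + 1 = 0, so n = -1.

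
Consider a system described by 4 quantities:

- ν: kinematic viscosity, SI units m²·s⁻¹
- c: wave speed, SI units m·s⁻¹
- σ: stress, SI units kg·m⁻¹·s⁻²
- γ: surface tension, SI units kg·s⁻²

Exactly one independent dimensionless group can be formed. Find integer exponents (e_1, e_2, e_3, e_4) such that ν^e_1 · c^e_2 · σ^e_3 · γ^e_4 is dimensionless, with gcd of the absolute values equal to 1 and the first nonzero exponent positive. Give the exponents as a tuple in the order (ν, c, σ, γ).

(1, -1, 1, -1)

M: e_1·(0) + e_2·(0) + e_3·(1) + e_4·(1) = 0
L: e_1·(2) + e_2·(1) + e_3·(-1) + e_4·(0) = 0
T: e_1·(-1) + e_2·(-1) + e_3·(-2) + e_4·(-2) = 0
Solving this homogeneous linear system for the smallest-integer solution (first nonzero entry positive) gives (1, -1, 1, -1).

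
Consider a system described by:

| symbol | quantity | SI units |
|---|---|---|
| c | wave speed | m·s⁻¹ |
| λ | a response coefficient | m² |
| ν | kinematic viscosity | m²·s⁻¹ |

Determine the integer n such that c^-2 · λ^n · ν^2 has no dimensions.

Balance the L exponent: (2)·n from λ, plus −2·(1) + 2·(2) = 2 from the rest, must sum to zero.
2n + 2 = 0, so n = -1.

-1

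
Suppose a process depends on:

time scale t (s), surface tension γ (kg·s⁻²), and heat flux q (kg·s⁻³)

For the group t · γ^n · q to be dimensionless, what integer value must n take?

Balance the M exponent: (1)·n from γ, plus (0) + (1) = 1 from the rest, must sum to zero.
n + 1 = 0, so n = -1.

-1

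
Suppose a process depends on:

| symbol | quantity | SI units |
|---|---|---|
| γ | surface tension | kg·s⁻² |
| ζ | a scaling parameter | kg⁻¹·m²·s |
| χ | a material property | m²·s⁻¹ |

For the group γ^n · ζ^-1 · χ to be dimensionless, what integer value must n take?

Balance the M exponent: (1)·n from γ, plus −(-1) + (0) = 1 from the rest, must sum to zero.
n + 1 = 0, so n = -1.

-1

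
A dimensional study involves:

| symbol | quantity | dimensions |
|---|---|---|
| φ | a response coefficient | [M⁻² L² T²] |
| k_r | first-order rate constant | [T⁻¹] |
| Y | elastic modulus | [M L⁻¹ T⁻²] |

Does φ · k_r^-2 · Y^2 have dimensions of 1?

yes

Sum the exponent of each base dimension across the product:
  M: [φ]_M − 2·[k_r]_M + 2·[Y]_M = (-2) − 2·(0) + 2·(1) = 0
  L: [φ]_L − 2·[k_r]_L + 2·[Y]_L = (2) − 2·(0) + 2·(-1) = 0
  T: [φ]_T − 2·[k_r]_T + 2·[Y]_T = (2) − 2·(-1) + 2·(-2) = 0
All base exponents vanish — dimensionless.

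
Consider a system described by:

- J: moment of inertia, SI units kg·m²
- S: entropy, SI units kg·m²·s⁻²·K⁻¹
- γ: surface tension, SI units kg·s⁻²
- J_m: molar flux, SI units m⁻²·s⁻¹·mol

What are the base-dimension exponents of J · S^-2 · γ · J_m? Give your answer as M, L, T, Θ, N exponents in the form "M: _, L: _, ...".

Collect each base-dimension exponent across the product:
  M: (1) − 2·(1) + (1) + (0) = 0
  L: (2) − 2·(2) + (0) + (-2) = -4
  T: (0) − 2·(-2) + (-2) + (-1) = 1
  Θ: (0) − 2·(-1) + (0) + (0) = 2
  N: (0) − 2·(0) + (0) + (1) = 1
So the dimensions are [L⁻⁴ T Θ² N].

M: 0, L: -4, T: 1, Θ: 2, N: 1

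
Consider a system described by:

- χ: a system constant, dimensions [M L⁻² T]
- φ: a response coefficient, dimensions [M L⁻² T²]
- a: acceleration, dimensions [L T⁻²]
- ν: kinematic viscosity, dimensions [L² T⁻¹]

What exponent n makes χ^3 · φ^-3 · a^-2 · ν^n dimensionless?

Balance the L exponent: (2)·n from ν, plus 3·(-2) − 3·(-2) − 2·(1) = -2 from the rest, must sum to zero.
2n − 2 = 0, so n = 1.

1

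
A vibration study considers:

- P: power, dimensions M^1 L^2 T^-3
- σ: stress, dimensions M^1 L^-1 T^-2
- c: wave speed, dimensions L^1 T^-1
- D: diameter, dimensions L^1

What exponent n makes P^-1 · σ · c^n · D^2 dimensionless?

Balance the L exponent: (1)·n from c, plus −(2) + (-1) + 2·(1) = -1 from the rest, must sum to zero.
n − 1 = 0, so n = 1.

1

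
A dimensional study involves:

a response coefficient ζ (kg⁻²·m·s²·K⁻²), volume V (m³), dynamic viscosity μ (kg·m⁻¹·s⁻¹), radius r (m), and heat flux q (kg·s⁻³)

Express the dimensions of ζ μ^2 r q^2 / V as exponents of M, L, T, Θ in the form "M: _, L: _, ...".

M: 2, L: -3, T: -6, Θ: -2

Collect each base-dimension exponent across the product:
  M: (-2) − (0) + 2·(1) + (0) + 2·(1) = 2
  L: (1) − (3) + 2·(-1) + (1) + 2·(0) = -3
  T: (2) − (0) + 2·(-1) + (0) + 2·(-3) = -6
  Θ: (-2) − (0) + 2·(0) + (0) + 2·(0) = -2
So the dimensions are [M² L⁻³ T⁻⁶ Θ⁻²].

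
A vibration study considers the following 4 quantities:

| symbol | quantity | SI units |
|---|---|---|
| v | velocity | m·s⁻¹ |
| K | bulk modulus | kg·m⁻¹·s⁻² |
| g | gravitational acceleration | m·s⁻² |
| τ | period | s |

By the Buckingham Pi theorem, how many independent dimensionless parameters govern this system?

There are 4 variables and 3 base dimensions (M, L, T).
The dimension matrix has rank 3.
Independent dimensionless groups: 4 − 3 = 1.

1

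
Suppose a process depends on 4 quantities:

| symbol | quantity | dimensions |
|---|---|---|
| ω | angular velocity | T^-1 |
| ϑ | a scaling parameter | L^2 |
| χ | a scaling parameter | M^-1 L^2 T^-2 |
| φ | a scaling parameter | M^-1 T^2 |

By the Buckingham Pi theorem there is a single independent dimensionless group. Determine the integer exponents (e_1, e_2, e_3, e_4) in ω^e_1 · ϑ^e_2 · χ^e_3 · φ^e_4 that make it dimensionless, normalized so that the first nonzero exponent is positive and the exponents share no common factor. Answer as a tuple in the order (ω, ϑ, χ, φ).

(4, 1, -1, 1)

M: e_1·(0) + e_2·(0) + e_3·(-1) + e_4·(-1) = 0
L: e_1·(0) + e_2·(2) + e_3·(2) + e_4·(0) = 0
T: e_1·(-1) + e_2·(0) + e_3·(-2) + e_4·(2) = 0
Solving this homogeneous linear system for the smallest-integer solution (first nonzero entry positive) gives (4, 1, -1, 1).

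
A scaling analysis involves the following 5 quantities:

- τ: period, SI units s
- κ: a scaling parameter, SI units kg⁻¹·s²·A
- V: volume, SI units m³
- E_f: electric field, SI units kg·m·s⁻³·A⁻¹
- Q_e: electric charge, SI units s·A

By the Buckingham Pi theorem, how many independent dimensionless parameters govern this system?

1

There are 5 variables and 4 base dimensions (M, L, T, I).
The dimension matrix has rank 4.
Independent dimensionless groups: 5 − 4 = 1.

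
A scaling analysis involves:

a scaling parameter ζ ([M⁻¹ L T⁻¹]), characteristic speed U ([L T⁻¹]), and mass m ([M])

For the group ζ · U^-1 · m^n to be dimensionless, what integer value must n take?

1

Balance the M exponent: (1)·n from m, plus (-1) − (0) = -1 from the rest, must sum to zero.
n − 1 = 0, so n = 1.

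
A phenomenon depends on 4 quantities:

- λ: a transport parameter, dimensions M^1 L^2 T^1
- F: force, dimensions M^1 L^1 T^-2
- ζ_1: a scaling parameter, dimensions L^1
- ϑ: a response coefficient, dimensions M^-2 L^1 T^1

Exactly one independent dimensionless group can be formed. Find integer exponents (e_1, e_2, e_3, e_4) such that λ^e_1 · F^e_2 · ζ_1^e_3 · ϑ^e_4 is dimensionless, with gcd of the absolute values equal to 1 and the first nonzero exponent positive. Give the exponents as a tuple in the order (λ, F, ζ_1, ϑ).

(1, 1, -4, 1)

M: e_1·(1) + e_2·(1) + e_3·(0) + e_4·(-2) = 0
L: e_1·(2) + e_2·(1) + e_3·(1) + e_4·(1) = 0
T: e_1·(1) + e_2·(-2) + e_3·(0) + e_4·(1) = 0
Solving this homogeneous linear system for the smallest-integer solution (first nonzero entry positive) gives (1, 1, -4, 1).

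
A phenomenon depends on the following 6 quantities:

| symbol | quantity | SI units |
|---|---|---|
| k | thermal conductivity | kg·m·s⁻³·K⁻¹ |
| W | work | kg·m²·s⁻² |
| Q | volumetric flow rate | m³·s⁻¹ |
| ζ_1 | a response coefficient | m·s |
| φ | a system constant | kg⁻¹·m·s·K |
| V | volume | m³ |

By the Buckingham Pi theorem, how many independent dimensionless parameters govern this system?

2

There are 6 variables and 4 base dimensions (M, L, T, Θ).
The dimension matrix has rank 4.
Independent dimensionless groups: 6 − 4 = 2.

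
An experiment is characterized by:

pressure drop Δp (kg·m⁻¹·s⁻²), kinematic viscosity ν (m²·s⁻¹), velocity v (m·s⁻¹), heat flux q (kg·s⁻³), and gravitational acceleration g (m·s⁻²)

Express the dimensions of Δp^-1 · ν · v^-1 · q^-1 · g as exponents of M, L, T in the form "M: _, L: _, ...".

Collect each base-dimension exponent across the product:
  M: −(1) + (0) − (0) − (1) + (0) = -2
  L: −(-1) + (2) − (1) − (0) + (1) = 3
  T: −(-2) + (-1) − (-1) − (-3) + (-2) = 3
So the dimensions are [M⁻² L³ T³].

M: -2, L: 3, T: 3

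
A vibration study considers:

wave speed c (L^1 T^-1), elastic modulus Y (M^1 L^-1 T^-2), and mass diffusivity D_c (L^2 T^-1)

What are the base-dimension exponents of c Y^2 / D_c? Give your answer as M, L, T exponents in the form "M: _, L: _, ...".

M: 2, L: -3, T: -4

Collect each base-dimension exponent across the product:
  M: (0) + 2·(1) − (0) = 2
  L: (1) + 2·(-1) − (2) = -3
  T: (-1) + 2·(-2) − (-1) = -4
So the dimensions are [M² L⁻³ T⁻⁴].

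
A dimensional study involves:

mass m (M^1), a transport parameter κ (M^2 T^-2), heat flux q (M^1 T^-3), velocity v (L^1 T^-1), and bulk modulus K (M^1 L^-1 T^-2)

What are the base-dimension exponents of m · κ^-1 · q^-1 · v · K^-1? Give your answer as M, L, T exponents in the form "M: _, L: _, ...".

M: -3, L: 2, T: 6

Collect each base-dimension exponent across the product:
  M: (1) − (2) − (1) + (0) − (1) = -3
  L: (0) − (0) − (0) + (1) − (-1) = 2
  T: (0) − (-2) − (-3) + (-1) − (-2) = 6
So the dimensions are [M⁻³ L² T⁶].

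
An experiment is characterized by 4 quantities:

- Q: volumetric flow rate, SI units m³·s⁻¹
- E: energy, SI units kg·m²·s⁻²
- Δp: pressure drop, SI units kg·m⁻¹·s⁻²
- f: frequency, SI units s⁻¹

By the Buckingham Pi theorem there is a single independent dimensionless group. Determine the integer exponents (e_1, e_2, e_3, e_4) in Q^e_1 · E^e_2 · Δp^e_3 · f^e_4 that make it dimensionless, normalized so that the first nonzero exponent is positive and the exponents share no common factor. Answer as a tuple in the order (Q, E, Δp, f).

M: e_1·(0) + e_2·(1) + e_3·(1) + e_4·(0) = 0
L: e_1·(3) + e_2·(2) + e_3·(-1) + e_4·(0) = 0
T: e_1·(-1) + e_2·(-2) + e_3·(-2) + e_4·(-1) = 0
Solving this homogeneous linear system for the smallest-integer solution (first nonzero entry positive) gives (1, -1, 1, -1).

(1, -1, 1, -1)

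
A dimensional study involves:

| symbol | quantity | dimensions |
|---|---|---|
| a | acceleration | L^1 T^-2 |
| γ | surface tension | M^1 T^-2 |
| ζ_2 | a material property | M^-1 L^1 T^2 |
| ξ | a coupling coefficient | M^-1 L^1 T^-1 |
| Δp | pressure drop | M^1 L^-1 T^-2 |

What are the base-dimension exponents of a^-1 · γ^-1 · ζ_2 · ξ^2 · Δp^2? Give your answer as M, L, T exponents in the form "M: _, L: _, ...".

Collect each base-dimension exponent across the product:
  M: −(0) − (1) + (-1) + 2·(-1) + 2·(1) = -2
  L: −(1) − (0) + (1) + 2·(1) + 2·(-1) = 0
  T: −(-2) − (-2) + (2) + 2·(-1) + 2·(-2) = 0
So the dimensions are [M⁻²].

M: -2, L: 0, T: 0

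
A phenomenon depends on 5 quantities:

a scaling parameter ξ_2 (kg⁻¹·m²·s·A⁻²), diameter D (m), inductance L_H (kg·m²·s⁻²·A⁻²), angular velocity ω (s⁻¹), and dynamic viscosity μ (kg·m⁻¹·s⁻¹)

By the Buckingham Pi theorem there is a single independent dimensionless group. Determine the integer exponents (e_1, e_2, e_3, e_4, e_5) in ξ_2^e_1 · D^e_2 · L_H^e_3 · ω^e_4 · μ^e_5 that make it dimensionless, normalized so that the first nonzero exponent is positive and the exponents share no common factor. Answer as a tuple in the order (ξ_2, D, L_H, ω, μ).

(1, 2, -1, 1, 2)

M: e_1·(-1) + e_2·(0) + e_3·(1) + e_4·(0) + e_5·(1) = 0
L: e_1·(2) + e_2·(1) + e_3·(2) + e_4·(0) + e_5·(-1) = 0
T: e_1·(1) + e_2·(0) + e_3·(-2) + e_4·(-1) + e_5·(-1) = 0
I: e_1·(-2) + e_2·(0) + e_3·(-2) + e_4·(0) + e_5·(0) = 0
Solving this homogeneous linear system for the smallest-integer solution (first nonzero entry positive) gives (1, 2, -1, 1, 2).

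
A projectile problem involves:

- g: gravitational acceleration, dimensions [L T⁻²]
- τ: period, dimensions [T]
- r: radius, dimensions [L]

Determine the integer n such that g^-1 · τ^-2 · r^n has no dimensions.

1

Balance the L exponent: (1)·n from r, plus −(1) − 2·(0) = -1 from the rest, must sum to zero.
n − 1 = 0, so n = 1.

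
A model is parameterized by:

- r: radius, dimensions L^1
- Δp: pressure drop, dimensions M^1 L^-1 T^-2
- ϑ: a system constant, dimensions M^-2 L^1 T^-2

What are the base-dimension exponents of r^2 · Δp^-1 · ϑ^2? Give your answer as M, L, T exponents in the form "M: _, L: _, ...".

M: -5, L: 5, T: -2

Collect each base-dimension exponent across the product:
  M: 2·(0) − (1) + 2·(-2) = -5
  L: 2·(1) − (-1) + 2·(1) = 5
  T: 2·(0) − (-2) + 2·(-2) = -2
So the dimensions are [M⁻⁵ L⁵ T⁻²].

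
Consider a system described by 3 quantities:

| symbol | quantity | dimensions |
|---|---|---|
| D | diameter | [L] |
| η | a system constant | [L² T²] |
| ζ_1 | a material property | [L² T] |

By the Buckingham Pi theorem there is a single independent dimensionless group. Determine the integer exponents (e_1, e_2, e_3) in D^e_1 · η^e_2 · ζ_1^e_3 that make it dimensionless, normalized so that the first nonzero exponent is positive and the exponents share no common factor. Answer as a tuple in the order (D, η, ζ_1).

(2, 1, -2)

L: e_1·(1) + e_2·(2) + e_3·(2) = 0
T: e_1·(0) + e_2·(2) + e_3·(1) = 0
Solving this homogeneous linear system for the smallest-integer solution (first nonzero entry positive) gives (2, 1, -2).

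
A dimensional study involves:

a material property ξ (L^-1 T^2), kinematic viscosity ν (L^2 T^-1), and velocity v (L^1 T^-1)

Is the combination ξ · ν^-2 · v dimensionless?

no

Sum the exponent of each base dimension across the product:
  L: [ξ]_L − 2·[ν]_L + [v]_L = (-1) − 2·(2) + (1) = -4
  T: [ξ]_T − 2·[ν]_T + [v]_T = (2) − 2·(-1) + (-1) = 3
Net dimensions [L⁻⁴ T³] ≠ [1] — not dimensionless.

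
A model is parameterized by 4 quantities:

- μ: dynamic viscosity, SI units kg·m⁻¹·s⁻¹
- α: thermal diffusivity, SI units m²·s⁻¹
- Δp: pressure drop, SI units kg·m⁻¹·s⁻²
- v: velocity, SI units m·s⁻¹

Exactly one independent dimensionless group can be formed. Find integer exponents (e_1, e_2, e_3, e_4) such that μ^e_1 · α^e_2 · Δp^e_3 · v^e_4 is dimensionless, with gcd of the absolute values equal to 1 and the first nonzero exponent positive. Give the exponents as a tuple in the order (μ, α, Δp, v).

(1, -1, -1, 2)

M: e_1·(1) + e_2·(0) + e_3·(1) + e_4·(0) = 0
L: e_1·(-1) + e_2·(2) + e_3·(-1) + e_4·(1) = 0
T: e_1·(-1) + e_2·(-1) + e_3·(-2) + e_4·(-1) = 0
Solving this homogeneous linear system for the smallest-integer solution (first nonzero entry positive) gives (1, -1, -1, 2).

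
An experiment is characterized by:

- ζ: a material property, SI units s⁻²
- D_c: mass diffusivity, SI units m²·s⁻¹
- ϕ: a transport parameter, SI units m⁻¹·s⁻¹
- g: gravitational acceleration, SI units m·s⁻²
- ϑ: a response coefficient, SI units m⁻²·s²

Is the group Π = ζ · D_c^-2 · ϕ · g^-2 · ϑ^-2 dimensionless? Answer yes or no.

no

Sum the exponent of each base dimension across the product:
  L: [ζ]_L − 2·[D_c]_L + [ϕ]_L − 2·[g]_L − 2·[ϑ]_L = (0) − 2·(2) + (-1) − 2·(1) − 2·(-2) = -3
  T: [ζ]_T − 2·[D_c]_T + [ϕ]_T − 2·[g]_T − 2·[ϑ]_T = (-2) − 2·(-1) + (-1) − 2·(-2) − 2·(2) = -1
Net dimensions [L⁻³ T⁻¹] ≠ [1] — not dimensionless.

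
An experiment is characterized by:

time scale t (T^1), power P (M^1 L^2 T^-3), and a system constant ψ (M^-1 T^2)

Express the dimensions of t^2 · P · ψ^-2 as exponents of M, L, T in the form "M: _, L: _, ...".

Collect each base-dimension exponent across the product:
  M: 2·(0) + (1) − 2·(-1) = 3
  L: 2·(0) + (2) − 2·(0) = 2
  T: 2·(1) + (-3) − 2·(2) = -5
So the dimensions are [M³ L² T⁻⁵].

M: 3, L: 2, T: -5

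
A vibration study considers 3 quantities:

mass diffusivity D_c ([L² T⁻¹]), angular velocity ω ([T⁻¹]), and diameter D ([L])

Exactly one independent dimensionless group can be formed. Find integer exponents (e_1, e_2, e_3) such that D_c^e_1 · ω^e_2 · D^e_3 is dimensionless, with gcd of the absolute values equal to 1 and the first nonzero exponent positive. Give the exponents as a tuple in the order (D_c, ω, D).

(1, -1, -2)

L: e_1·(2) + e_2·(0) + e_3·(1) = 0
T: e_1·(-1) + e_2·(-1) + e_3·(0) = 0
Solving this homogeneous linear system for the smallest-integer solution (first nonzero entry positive) gives (1, -1, -2).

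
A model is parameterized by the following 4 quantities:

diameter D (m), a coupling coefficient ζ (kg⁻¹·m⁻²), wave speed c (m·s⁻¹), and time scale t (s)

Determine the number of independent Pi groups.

There are 4 variables and 3 base dimensions (M, L, T).
The dimension matrix has rank 3.
Independent dimensionless groups: 4 − 3 = 1.

1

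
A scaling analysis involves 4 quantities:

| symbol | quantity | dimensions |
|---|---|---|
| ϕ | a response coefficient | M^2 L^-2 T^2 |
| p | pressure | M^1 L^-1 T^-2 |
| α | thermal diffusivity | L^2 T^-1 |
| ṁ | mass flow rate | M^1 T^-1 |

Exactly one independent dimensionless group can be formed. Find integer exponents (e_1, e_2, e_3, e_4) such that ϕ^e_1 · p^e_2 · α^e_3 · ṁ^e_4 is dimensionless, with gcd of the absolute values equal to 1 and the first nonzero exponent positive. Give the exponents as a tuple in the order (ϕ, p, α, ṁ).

M: e_1·(2) + e_2·(1) + e_3·(0) + e_4·(1) = 0
L: e_1·(-2) + e_2·(-1) + e_3·(2) + e_4·(0) = 0
T: e_1·(2) + e_2·(-2) + e_3·(-1) + e_4·(-1) = 0
Solving this homogeneous linear system for the smallest-integer solution (first nonzero entry positive) gives (1, 2, 2, -4).

(1, 2, 2, -4)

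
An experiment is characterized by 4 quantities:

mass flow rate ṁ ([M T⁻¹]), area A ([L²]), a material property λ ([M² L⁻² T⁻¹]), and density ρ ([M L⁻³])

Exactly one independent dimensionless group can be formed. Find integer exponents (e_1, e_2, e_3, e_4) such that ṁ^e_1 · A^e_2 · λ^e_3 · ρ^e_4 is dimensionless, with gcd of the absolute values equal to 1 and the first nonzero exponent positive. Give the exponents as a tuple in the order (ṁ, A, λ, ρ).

(2, 1, -2, 2)

M: e_1·(1) + e_2·(0) + e_3·(2) + e_4·(1) = 0
L: e_1·(0) + e_2·(2) + e_3·(-2) + e_4·(-3) = 0
T: e_1·(-1) + e_2·(0) + e_3·(-1) + e_4·(0) = 0
Solving this homogeneous linear system for the smallest-integer solution (first nonzero entry positive) gives (2, 1, -2, 2).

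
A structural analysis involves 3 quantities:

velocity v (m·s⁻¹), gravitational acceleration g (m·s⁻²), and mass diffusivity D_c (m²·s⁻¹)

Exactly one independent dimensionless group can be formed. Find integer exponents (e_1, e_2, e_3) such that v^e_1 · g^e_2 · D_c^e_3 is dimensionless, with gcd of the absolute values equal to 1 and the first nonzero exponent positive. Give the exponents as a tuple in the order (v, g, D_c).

L: e_1·(1) + e_2·(1) + e_3·(2) = 0
T: e_1·(-1) + e_2·(-2) + e_3·(-1) = 0
Solving this homogeneous linear system for the smallest-integer solution (first nonzero entry positive) gives (3, -1, -1).

(3, -1, -1)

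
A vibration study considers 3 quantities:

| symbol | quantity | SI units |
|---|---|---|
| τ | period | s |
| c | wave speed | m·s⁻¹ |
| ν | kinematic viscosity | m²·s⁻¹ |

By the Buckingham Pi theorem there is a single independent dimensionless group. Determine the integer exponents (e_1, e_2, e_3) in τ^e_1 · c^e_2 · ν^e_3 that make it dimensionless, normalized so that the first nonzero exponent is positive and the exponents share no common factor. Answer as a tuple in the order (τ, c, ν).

(1, 2, -1)

L: e_1·(0) + e_2·(1) + e_3·(2) = 0
T: e_1·(1) + e_2·(-1) + e_3·(-1) = 0
Solving this homogeneous linear system for the smallest-integer solution (first nonzero entry positive) gives (1, 2, -1).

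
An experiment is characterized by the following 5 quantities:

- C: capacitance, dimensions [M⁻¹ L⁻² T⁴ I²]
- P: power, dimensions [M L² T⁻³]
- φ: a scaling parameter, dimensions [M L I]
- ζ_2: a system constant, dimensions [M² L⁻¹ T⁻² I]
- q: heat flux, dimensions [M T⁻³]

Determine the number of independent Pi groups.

1

There are 5 variables and 4 base dimensions (M, L, T, I).
The dimension matrix has rank 4.
Independent dimensionless groups: 5 − 4 = 1.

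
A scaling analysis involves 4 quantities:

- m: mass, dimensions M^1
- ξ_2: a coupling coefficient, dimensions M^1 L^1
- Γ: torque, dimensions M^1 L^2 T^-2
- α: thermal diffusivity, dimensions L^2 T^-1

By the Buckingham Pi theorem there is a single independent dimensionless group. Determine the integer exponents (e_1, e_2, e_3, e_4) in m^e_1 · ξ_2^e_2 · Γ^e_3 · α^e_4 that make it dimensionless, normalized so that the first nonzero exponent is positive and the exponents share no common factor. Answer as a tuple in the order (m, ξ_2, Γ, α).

M: e_1·(1) + e_2·(1) + e_3·(1) + e_4·(0) = 0
L: e_1·(0) + e_2·(1) + e_3·(2) + e_4·(2) = 0
T: e_1·(0) + e_2·(0) + e_3·(-2) + e_4·(-1) = 0
Solving this homogeneous linear system for the smallest-integer solution (first nonzero entry positive) gives (3, -2, -1, 2).

(3, -2, -1, 2)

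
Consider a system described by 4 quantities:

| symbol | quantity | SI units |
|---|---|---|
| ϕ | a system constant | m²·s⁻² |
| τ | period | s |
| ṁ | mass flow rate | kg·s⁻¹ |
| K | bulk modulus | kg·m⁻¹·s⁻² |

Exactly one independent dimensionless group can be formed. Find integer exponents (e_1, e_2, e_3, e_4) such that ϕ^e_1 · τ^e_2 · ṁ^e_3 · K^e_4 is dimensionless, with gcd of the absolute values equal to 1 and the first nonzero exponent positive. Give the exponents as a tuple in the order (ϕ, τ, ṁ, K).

M: e_1·(0) + e_2·(0) + e_3·(1) + e_4·(1) = 0
L: e_1·(2) + e_2·(0) + e_3·(0) + e_4·(-1) = 0
T: e_1·(-2) + e_2·(1) + e_3·(-1) + e_4·(-2) = 0
Solving this homogeneous linear system for the smallest-integer solution (first nonzero entry positive) gives (1, 4, -2, 2).

(1, 4, -2, 2)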